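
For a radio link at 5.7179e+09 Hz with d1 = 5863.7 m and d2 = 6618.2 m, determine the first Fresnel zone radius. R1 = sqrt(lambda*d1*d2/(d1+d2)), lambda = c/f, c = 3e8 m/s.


lambda = c / f = 3.0000e+08 / 5.7179e+09 = 0.05246681 m
R1 = sqrt(0.05246681 * 5863.7 * 6618.2 / (5863.7 + 6618.2)) = 12.77 m

12.77 m


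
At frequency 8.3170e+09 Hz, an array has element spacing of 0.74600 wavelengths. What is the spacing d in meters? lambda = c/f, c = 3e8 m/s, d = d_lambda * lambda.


lambda = c / f = 3.0000e+08 / 8.3170e+09 = 0.03607070 m
d = 0.74600 * 0.03607070 = 0.02691 m

0.02691 m


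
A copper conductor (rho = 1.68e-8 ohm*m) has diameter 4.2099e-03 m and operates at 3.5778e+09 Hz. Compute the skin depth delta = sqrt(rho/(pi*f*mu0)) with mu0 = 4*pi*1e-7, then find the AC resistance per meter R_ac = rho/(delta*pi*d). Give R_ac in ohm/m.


delta = sqrt(1.68e-8 / (pi * 3.5778e+09 * 4*pi*1e-7)) = 1.090603e-06 m
R_ac = 1.68e-8 / (1.090603e-06 * pi * 4.2099e-03) = 1.165 ohm/m

1.165 ohm/m


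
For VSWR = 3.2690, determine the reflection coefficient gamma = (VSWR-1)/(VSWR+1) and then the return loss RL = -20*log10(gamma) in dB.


gamma = (3.2690 - 1) / (3.2690 + 1) = 0.5315062
RL = -20 * log10(0.5315062) = 5.490 dB

5.490 dB


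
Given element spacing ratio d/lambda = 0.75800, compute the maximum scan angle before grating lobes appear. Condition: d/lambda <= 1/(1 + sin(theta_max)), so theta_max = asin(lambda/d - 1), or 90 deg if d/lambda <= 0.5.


lambda/d - 1 = 1/0.75800 - 1 = 0.3192612
theta_max = asin(0.3192612) = 18.62 deg

18.62 deg


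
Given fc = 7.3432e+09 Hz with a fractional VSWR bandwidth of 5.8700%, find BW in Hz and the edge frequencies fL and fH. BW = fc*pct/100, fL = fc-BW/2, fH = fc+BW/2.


BW = 7.3432e+09 * 5.8700/100 = 4.310458e+08 Hz
fL = 7.3432e+09 - 4.310458e+08/2 = 7.128e+09 Hz
fH = 7.3432e+09 + 4.310458e+08/2 = 7.559e+09 Hz

BW=4.310e+08 Hz, fL=7.128e+09 Hz, fH=7.559e+09 Hz


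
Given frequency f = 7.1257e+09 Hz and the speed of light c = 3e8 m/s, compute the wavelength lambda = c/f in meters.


lambda = c / f = 3.0000e+08 / 7.1257e+09 = 0.04210 m

0.04210 m


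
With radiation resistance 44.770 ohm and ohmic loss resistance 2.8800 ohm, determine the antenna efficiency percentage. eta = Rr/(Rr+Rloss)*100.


eta = 44.770 / (44.770 + 2.8800) * 100 = 93.96%

93.96%


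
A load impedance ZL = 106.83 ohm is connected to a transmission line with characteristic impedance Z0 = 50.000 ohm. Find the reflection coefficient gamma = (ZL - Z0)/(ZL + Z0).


gamma = (106.83 - 50.000) / (106.83 + 50.000) = 0.3624

0.3624


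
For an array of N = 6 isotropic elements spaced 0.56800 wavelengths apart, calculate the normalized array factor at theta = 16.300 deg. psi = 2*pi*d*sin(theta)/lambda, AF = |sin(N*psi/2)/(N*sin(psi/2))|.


psi = 2*pi*0.56800*sin(16.300 deg) = 1.001657 rad
AF = |sin(6*1.001657/2) / (6*sin(1.001657/2))| = 0.04728

0.04728


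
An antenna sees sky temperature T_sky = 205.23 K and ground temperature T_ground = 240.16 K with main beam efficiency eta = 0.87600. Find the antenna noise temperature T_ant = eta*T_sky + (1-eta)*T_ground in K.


T_ant = 0.87600 * 205.23 + (1 - 0.87600) * 240.16 = 209.6 K

209.6 K


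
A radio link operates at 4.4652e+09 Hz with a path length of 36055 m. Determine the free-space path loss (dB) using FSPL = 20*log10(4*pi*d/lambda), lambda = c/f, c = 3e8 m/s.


lambda = c / f = 3.0000e+08 / 4.4652e+09 = 0.06718624 m
FSPL = 20 * log10(4*pi*36055/0.06718624) = 136.6 dB

136.6 dB


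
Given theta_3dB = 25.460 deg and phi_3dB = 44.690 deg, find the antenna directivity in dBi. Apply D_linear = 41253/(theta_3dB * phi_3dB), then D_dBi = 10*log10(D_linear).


D_linear = 41253 / (25.460 * 44.690) = 36.25658
D_dBi = 10 * log10(36.25658) = 15.59 dBi

15.59 dBi


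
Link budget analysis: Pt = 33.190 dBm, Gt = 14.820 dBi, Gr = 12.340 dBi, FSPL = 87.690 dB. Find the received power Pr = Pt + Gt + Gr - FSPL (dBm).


Pr = 33.190 + 14.820 + 12.340 - 87.690 = -27.34 dBm

-27.34 dBm


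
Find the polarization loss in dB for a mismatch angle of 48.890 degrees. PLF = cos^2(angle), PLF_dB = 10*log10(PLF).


PLF_linear = cos^2(48.890 deg) = 0.4323151
PLF_dB = 10 * log10(0.4323151) = -3.642 dB

-3.642 dB


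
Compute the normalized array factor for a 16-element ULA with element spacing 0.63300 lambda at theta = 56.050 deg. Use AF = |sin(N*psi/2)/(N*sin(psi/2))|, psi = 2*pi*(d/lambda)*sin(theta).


psi = 2*pi*0.63300*sin(56.050 deg) = 3.299235 rad
AF = |sin(16*3.299235/2) / (16*sin(3.299235/2))| = 0.05971

0.05971


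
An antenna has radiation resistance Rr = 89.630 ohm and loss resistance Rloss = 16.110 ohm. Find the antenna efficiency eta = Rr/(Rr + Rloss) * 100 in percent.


eta = 89.630 / (89.630 + 16.110) * 100 = 84.76%

84.76%


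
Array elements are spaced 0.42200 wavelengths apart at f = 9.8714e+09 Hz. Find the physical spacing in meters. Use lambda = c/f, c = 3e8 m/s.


lambda = c / f = 3.0000e+08 / 9.8714e+09 = 0.03039083 m
d = 0.42200 * 0.03039083 = 0.01282 m

0.01282 m


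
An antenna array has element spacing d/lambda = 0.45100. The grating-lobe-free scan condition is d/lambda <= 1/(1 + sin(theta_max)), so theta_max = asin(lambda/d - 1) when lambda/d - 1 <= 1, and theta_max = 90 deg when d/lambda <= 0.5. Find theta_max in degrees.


lambda/d - 1 = 1/0.45100 - 1 = 1.217295 >= 1
d/lambda <= 0.5, so the array can scan to endfire without grating lobes: theta_max = 90 deg

90 deg


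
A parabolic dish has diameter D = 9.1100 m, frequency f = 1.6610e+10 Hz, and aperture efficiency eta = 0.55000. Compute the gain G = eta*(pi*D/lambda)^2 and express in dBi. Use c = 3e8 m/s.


lambda = c / f = 3.0000e+08 / 1.6610e+10 = 0.01806141 m
G_linear = 0.55000 * (pi * 9.1100 / 0.01806141)^2 = 1.381007e+06
G_dBi = 10 * log10(1.381007e+06) = 61.40 dBi

61.40 dBi


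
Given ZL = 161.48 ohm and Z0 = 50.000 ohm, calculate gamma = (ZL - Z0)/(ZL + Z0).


gamma = (161.48 - 50.000) / (161.48 + 50.000) = 0.5271

0.5271


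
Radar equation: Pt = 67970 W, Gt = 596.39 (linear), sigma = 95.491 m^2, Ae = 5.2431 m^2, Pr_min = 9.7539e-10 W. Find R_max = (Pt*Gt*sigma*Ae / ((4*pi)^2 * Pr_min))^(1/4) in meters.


R^4 = 67970*596.39*95.491*5.2431 / ((4*pi)^2 * 9.7539e-10) = 1.317650e+17
R_max = 1.317650e+17^0.25 = 19052 m

19052 m


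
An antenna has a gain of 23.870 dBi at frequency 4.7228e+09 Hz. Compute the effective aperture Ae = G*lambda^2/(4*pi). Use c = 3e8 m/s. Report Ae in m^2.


lambda = c / f = 3.0000e+08 / 4.7228e+09 = 0.06352164 m
G_linear = 10^(23.870/10) = 243.7811
Ae = G_linear * lambda^2 / (4*pi) = 243.7811 * 0.06352164^2 / (4*pi) = 0.07828 m^2

0.07828 m^2


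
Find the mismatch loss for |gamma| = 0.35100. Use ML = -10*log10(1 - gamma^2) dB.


ML = -10 * log10(1 - 0.35100^2) = -10 * log10(0.876799) = 0.5710 dB

0.5710 dB


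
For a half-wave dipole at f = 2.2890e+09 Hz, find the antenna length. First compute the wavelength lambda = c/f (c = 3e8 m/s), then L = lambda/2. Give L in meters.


lambda = c / f = 3.0000e+08 / 2.2890e+09 = 0.1310616 m
L = lambda / 2 = 0.1310616 / 2 = 0.06553 m

0.06553 m


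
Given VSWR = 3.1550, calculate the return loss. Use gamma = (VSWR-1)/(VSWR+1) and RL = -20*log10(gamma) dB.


gamma = (3.1550 - 1) / (3.1550 + 1) = 0.5186522
RL = -20 * log10(0.5186522) = 5.702 dB

5.702 dB


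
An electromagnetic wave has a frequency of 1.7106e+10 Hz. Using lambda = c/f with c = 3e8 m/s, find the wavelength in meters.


lambda = c / f = 3.0000e+08 / 1.7106e+10 = 0.01754 m

0.01754 m


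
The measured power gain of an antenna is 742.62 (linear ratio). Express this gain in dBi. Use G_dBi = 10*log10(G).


G_dBi = 10 * log10(742.62) = 28.71 dBi

28.71 dBi


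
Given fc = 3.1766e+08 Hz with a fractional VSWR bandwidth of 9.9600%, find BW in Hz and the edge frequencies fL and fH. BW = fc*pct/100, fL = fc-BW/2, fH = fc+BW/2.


BW = 3.1766e+08 * 9.9600/100 = 3.163894e+07 Hz
fL = 3.1766e+08 - 3.163894e+07/2 = 3.018e+08 Hz
fH = 3.1766e+08 + 3.163894e+07/2 = 3.335e+08 Hz

BW=3.164e+07 Hz, fL=3.018e+08 Hz, fH=3.335e+08 Hz


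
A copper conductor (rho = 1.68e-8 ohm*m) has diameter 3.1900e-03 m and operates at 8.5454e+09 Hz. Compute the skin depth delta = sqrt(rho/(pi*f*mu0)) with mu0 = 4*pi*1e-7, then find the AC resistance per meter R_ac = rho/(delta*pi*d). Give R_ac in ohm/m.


delta = sqrt(1.68e-8 / (pi * 8.5454e+09 * 4*pi*1e-7)) = 7.056812e-07 m
R_ac = 1.68e-8 / (7.056812e-07 * pi * 3.1900e-03) = 2.376 ohm/m

2.376 ohm/m


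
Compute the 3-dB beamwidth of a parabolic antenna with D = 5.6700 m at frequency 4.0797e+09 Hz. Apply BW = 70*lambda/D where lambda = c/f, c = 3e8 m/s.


lambda = c / f = 3.0000e+08 / 4.0797e+09 = 0.07353482 m
BW = 70 * 0.07353482 / 5.6700 = 0.9078 deg

0.9078 deg


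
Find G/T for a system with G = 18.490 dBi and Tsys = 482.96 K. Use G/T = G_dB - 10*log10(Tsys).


G/T = 18.490 - 10*log10(482.96) = 18.490 - 26.83911 = -8.349 dB/K

-8.349 dB/K


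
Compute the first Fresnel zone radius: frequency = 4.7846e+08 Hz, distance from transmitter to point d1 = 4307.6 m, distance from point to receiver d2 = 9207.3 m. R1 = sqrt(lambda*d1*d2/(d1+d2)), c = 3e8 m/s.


lambda = c / f = 3.0000e+08 / 4.7846e+08 = 0.6270117 m
R1 = sqrt(0.6270117 * 4307.6 * 9207.3 / (4307.6 + 9207.3)) = 42.90 m

42.90 m


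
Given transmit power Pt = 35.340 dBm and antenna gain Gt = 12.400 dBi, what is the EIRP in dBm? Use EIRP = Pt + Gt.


EIRP = Pt + Gt = 35.340 + 12.400 = 47.74 dBm

47.74 dBm


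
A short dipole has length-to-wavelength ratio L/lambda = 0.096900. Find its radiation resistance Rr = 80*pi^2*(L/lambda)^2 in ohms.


Rr = 80 * pi^2 * (0.096900)^2 = 80 * 9.869604 * 9.389610e-03 = 7.414 ohm

7.414 ohm


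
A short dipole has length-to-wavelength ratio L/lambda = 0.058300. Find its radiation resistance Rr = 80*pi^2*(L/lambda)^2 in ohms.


Rr = 80 * pi^2 * (0.058300)^2 = 80 * 9.869604 * 3.398890e-03 = 2.684 ohm

2.684 ohm


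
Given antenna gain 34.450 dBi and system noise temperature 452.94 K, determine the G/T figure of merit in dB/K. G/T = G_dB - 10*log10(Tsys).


G/T = 34.450 - 10*log10(452.94) = 34.450 - 26.56041 = 7.890 dB/K

7.890 dB/K


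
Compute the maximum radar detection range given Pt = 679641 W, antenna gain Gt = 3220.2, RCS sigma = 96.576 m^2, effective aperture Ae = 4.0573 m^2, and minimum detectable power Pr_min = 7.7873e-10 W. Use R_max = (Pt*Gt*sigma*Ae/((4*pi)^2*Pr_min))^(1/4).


R^4 = 679641*3220.2*96.576*4.0573 / ((4*pi)^2 * 7.7873e-10) = 6.973682e+18
R_max = 6.973682e+18^0.25 = 51388 m

51388 m


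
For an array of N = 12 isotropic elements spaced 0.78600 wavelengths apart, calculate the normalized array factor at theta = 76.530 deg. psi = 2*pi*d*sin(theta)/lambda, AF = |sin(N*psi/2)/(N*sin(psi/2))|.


psi = 2*pi*0.78600*sin(76.530 deg) = 4.802733 rad
AF = |sin(12*4.802733/2) / (12*sin(4.802733/2))| = 0.06374

0.06374


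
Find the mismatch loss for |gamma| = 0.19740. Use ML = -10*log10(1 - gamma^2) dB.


ML = -10 * log10(1 - 0.19740^2) = -10 * log10(0.96103324) = 0.1726 dB

0.1726 dB


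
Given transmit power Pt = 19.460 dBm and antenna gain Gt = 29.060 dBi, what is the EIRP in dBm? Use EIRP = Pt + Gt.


EIRP = Pt + Gt = 19.460 + 29.060 = 48.52 dBm

48.52 dBm


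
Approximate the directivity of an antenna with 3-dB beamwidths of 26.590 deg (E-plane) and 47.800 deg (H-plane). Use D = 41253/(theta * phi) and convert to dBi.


D_linear = 41253 / (26.590 * 47.800) = 32.45707
D_dBi = 10 * log10(32.45707) = 15.11 dBi

15.11 dBi


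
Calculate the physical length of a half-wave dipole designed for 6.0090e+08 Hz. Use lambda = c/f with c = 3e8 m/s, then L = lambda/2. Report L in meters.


lambda = c / f = 3.0000e+08 / 6.0090e+08 = 0.4992511 m
L = lambda / 2 = 0.4992511 / 2 = 0.2496 m

0.2496 m


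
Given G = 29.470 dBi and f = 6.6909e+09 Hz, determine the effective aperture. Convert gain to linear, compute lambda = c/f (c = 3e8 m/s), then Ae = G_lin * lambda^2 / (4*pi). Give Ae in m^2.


lambda = c / f = 3.0000e+08 / 6.6909e+09 = 0.04483702 m
G_linear = 10^(29.470/10) = 885.1156
Ae = G_linear * lambda^2 / (4*pi) = 885.1156 * 0.04483702^2 / (4*pi) = 0.1416 m^2

0.1416 m^2


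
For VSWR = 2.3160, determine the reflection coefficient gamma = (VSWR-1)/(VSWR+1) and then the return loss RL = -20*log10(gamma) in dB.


gamma = (2.3160 - 1) / (2.3160 + 1) = 0.3968637
RL = -20 * log10(0.3968637) = 8.027 dB

8.027 dB


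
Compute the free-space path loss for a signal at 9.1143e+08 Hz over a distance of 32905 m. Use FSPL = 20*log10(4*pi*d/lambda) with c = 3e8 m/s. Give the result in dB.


lambda = c / f = 3.0000e+08 / 9.1143e+08 = 0.3291531 m
FSPL = 20 * log10(4*pi*32905/0.3291531) = 122.0 dB

122.0 dB


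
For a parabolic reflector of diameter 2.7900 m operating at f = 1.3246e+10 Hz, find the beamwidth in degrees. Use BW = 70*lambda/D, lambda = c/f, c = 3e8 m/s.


lambda = c / f = 3.0000e+08 / 1.3246e+10 = 0.02264835 m
BW = 70 * 0.02264835 / 2.7900 = 0.5682 deg

0.5682 deg


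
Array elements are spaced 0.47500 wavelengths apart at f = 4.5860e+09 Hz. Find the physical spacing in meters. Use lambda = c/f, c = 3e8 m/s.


lambda = c / f = 3.0000e+08 / 4.5860e+09 = 0.06541648 m
d = 0.47500 * 0.06541648 = 0.03107 m

0.03107 m


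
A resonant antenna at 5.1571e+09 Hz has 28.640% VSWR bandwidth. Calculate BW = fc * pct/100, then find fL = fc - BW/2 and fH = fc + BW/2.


BW = 5.1571e+09 * 28.640/100 = 1.476993e+09 Hz
fL = 5.1571e+09 - 1.476993e+09/2 = 4.419e+09 Hz
fH = 5.1571e+09 + 1.476993e+09/2 = 5.896e+09 Hz

BW=1.477e+09 Hz, fL=4.419e+09 Hz, fH=5.896e+09 Hz


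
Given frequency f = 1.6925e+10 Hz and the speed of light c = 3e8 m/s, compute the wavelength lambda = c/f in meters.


lambda = c / f = 3.0000e+08 / 1.6925e+10 = 0.01773 m

0.01773 m


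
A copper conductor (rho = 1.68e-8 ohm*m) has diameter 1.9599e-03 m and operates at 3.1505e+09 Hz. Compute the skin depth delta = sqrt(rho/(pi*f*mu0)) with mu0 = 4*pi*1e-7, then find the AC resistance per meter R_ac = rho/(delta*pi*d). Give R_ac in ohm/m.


delta = sqrt(1.68e-8 / (pi * 3.1505e+09 * 4*pi*1e-7)) = 1.162211e-06 m
R_ac = 1.68e-8 / (1.162211e-06 * pi * 1.9599e-03) = 2.348 ohm/m

2.348 ohm/m


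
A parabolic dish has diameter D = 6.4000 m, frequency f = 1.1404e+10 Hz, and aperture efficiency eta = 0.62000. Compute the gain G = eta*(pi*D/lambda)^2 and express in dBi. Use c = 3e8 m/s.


lambda = c / f = 3.0000e+08 / 1.1404e+10 = 0.02630656 m
G_linear = 0.62000 * (pi * 6.4000 / 0.02630656)^2 = 362179.0
G_dBi = 10 * log10(362179.0) = 55.59 dBi

55.59 dBi


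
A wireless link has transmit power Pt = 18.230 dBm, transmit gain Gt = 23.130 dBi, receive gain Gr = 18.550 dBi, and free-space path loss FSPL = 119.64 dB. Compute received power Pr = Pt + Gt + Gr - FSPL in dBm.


Pr = 18.230 + 23.130 + 18.550 - 119.64 = -59.73 dBm

-59.73 dBm


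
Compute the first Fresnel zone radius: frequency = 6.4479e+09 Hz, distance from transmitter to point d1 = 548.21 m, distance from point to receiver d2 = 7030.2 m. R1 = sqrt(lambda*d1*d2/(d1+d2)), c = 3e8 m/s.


lambda = c / f = 3.0000e+08 / 6.4479e+09 = 0.04652678 m
R1 = sqrt(0.04652678 * 548.21 * 7030.2 / (548.21 + 7030.2)) = 4.864 m

4.864 m


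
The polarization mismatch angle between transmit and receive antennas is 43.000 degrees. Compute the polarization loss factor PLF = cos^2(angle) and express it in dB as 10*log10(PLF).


PLF_linear = cos^2(43.000 deg) = 0.5348782
PLF_dB = 10 * log10(0.5348782) = -2.717 dB

-2.717 dB


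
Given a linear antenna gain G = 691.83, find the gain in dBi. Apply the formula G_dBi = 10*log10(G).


G_dBi = 10 * log10(691.83) = 28.40 dBi

28.40 dBi


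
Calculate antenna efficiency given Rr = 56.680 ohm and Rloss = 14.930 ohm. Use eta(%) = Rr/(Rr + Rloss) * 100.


eta = 56.680 / (56.680 + 14.930) * 100 = 79.15%

79.15%


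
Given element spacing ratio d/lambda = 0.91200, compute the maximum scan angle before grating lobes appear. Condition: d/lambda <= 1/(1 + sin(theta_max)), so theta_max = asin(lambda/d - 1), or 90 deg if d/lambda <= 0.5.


lambda/d - 1 = 1/0.91200 - 1 = 0.09649123
theta_max = asin(0.09649123) = 5.537 deg

5.537 deg


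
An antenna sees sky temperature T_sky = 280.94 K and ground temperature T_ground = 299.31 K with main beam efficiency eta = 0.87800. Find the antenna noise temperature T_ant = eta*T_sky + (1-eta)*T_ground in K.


T_ant = 0.87800 * 280.94 + (1 - 0.87800) * 299.31 = 283.2 K

283.2 K


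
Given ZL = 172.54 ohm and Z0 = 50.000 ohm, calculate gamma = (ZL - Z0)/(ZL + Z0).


gamma = (172.54 - 50.000) / (172.54 + 50.000) = 0.5506

0.5506


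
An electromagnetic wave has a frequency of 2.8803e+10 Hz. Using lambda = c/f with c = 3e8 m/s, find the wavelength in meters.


lambda = c / f = 3.0000e+08 / 2.8803e+10 = 0.01042 m

0.01042 m


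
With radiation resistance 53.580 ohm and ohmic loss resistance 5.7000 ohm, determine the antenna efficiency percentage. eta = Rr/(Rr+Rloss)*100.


eta = 53.580 / (53.580 + 5.7000) * 100 = 90.38%

90.38%


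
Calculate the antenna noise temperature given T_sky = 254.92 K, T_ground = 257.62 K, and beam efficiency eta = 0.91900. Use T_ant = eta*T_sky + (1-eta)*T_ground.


T_ant = 0.91900 * 254.92 + (1 - 0.91900) * 257.62 = 255.1 K

255.1 K


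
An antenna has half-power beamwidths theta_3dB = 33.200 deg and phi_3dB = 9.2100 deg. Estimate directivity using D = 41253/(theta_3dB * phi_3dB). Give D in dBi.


D_linear = 41253 / (33.200 * 9.2100) = 134.9142
D_dBi = 10 * log10(134.9142) = 21.30 dBi

21.30 dBi


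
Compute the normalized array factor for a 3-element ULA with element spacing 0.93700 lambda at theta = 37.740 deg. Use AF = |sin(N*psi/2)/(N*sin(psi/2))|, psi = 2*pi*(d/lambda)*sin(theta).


psi = 2*pi*0.93700*sin(37.740 deg) = 3.603522 rad
AF = |sin(3*3.603522/2) / (3*sin(3.603522/2))| = 0.2635

0.2635


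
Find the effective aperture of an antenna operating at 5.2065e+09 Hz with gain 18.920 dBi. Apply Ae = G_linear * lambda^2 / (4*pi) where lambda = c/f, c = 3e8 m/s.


lambda = c / f = 3.0000e+08 / 5.2065e+09 = 0.05762028 m
G_linear = 10^(18.920/10) = 77.98301
Ae = G_linear * lambda^2 / (4*pi) = 77.98301 * 0.05762028^2 / (4*pi) = 0.02060 m^2

0.02060 m^2


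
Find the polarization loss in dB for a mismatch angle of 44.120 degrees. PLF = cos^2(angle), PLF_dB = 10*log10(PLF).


PLF_linear = cos^2(44.120 deg) = 0.5153565
PLF_dB = 10 * log10(0.5153565) = -2.879 dB

-2.879 dB


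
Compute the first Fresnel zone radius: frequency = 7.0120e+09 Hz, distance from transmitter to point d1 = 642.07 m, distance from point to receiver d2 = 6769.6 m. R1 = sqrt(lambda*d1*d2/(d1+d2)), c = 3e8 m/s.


lambda = c / f = 3.0000e+08 / 7.0120e+09 = 0.04278380 m
R1 = sqrt(0.04278380 * 642.07 * 6769.6 / (642.07 + 6769.6)) = 5.009 m

5.009 m


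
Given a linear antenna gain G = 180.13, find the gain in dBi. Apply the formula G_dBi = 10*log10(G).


G_dBi = 10 * log10(180.13) = 22.56 dBi

22.56 dBi


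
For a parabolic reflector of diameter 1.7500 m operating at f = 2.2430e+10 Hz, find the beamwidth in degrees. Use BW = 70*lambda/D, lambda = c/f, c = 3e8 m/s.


lambda = c / f = 3.0000e+08 / 2.2430e+10 = 0.01337494 m
BW = 70 * 0.01337494 / 1.7500 = 0.5350 deg

0.5350 deg


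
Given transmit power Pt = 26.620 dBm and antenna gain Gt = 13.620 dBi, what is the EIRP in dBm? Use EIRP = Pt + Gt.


EIRP = Pt + Gt = 26.620 + 13.620 = 40.24 dBm

40.24 dBm


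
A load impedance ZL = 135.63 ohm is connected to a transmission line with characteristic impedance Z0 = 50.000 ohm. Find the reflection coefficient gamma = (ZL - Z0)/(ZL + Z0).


gamma = (135.63 - 50.000) / (135.63 + 50.000) = 0.4613

0.4613


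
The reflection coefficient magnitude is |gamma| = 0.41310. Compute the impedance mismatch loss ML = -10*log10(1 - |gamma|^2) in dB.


ML = -10 * log10(1 - 0.41310^2) = -10 * log10(0.82934839) = 0.8126 dB

0.8126 dB


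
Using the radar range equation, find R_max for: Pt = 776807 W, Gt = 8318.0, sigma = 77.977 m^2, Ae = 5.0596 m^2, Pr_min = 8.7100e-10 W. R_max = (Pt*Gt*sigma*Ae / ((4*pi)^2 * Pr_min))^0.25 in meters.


R^4 = 776807*8318.0*77.977*5.0596 / ((4*pi)^2 * 8.7100e-10) = 1.853433e+19
R_max = 1.853433e+19^0.25 = 65614 m

65614 m


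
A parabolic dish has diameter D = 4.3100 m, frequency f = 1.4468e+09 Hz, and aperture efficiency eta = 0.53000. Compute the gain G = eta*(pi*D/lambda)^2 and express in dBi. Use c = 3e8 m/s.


lambda = c / f = 3.0000e+08 / 1.4468e+09 = 0.2073542 m
G_linear = 0.53000 * (pi * 4.3100 / 0.2073542)^2 = 2259.979
G_dBi = 10 * log10(2259.979) = 33.54 dBi

33.54 dBi


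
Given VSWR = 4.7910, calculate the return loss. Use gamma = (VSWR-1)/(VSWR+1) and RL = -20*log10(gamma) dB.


gamma = (4.7910 - 1) / (4.7910 + 1) = 0.6546365
RL = -20 * log10(0.6546365) = 3.680 dB

3.680 dB


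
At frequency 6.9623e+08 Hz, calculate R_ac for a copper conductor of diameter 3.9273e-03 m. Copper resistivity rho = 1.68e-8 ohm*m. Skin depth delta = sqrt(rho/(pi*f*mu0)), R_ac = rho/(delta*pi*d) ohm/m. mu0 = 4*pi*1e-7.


delta = sqrt(1.68e-8 / (pi * 6.9623e+08 * 4*pi*1e-7)) = 2.472284e-06 m
R_ac = 1.68e-8 / (2.472284e-06 * pi * 3.9273e-03) = 0.5508 ohm/m

0.5508 ohm/m


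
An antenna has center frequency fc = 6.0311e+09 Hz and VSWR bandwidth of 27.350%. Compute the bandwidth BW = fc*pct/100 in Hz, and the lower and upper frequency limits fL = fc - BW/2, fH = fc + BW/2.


BW = 6.0311e+09 * 27.350/100 = 1.649506e+09 Hz
fL = 6.0311e+09 - 1.649506e+09/2 = 5.206e+09 Hz
fH = 6.0311e+09 + 1.649506e+09/2 = 6.856e+09 Hz

BW=1.650e+09 Hz, fL=5.206e+09 Hz, fH=6.856e+09 Hz


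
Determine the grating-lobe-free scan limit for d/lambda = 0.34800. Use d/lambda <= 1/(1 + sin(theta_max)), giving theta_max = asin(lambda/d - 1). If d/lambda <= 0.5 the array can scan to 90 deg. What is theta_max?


lambda/d - 1 = 1/0.34800 - 1 = 1.873563 >= 1
d/lambda <= 0.5, so the array can scan to endfire without grating lobes: theta_max = 90 deg

90 deg


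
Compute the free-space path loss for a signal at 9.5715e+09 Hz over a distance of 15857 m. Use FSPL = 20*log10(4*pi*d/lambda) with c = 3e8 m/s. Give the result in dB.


lambda = c / f = 3.0000e+08 / 9.5715e+09 = 0.03134305 m
FSPL = 20 * log10(4*pi*15857/0.03134305) = 136.1 dB

136.1 dB


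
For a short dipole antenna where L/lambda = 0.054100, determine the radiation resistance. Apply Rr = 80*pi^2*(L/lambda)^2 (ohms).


Rr = 80 * pi^2 * (0.054100)^2 = 80 * 9.869604 * 2.926810e-03 = 2.311 ohm

2.311 ohm


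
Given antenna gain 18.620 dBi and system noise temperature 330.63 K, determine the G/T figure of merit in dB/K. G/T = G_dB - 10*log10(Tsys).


G/T = 18.620 - 10*log10(330.63) = 18.620 - 25.19342 = -6.573 dB/K

-6.573 dB/K


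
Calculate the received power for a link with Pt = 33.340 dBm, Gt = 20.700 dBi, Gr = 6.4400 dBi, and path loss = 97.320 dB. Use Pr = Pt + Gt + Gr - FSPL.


Pr = 33.340 + 20.700 + 6.4400 - 97.320 = -36.84 dBm

-36.84 dBm


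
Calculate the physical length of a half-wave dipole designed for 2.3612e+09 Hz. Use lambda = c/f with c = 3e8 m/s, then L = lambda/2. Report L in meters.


lambda = c / f = 3.0000e+08 / 2.3612e+09 = 0.1270540 m
L = lambda / 2 = 0.1270540 / 2 = 0.06353 m

0.06353 m


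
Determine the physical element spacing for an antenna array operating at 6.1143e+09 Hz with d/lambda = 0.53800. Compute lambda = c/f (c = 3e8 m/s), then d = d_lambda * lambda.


lambda = c / f = 3.0000e+08 / 6.1143e+09 = 0.04906531 m
d = 0.53800 * 0.04906531 = 0.02640 m

0.02640 m


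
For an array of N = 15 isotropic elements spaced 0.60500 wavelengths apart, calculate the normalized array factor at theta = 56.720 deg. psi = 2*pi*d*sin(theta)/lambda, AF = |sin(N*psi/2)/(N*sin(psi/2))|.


psi = 2*pi*0.60500*sin(56.720 deg) = 3.177905 rad
AF = |sin(15*3.177905/2) / (15*sin(3.177905/2))| = 0.06422

0.06422


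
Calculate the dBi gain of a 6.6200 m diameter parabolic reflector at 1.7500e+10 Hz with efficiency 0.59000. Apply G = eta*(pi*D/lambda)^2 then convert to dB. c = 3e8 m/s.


lambda = c / f = 3.0000e+08 / 1.7500e+10 = 0.01714286 m
G_linear = 0.59000 * (pi * 6.6200 / 0.01714286)^2 = 868362.7
G_dBi = 10 * log10(868362.7) = 59.39 dBi

59.39 dBi


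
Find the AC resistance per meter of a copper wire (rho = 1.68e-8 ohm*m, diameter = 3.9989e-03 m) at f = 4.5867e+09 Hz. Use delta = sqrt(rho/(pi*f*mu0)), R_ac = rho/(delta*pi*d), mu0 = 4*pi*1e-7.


delta = sqrt(1.68e-8 / (pi * 4.5867e+09 * 4*pi*1e-7)) = 9.632180e-07 m
R_ac = 1.68e-8 / (9.632180e-07 * pi * 3.9989e-03) = 1.388 ohm/m

1.388 ohm/m


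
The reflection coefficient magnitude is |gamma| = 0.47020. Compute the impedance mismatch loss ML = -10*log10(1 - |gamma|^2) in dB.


ML = -10 * log10(1 - 0.47020^2) = -10 * log10(0.77891196) = 1.085 dB

1.085 dB


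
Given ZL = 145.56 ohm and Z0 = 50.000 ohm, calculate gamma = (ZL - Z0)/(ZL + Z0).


gamma = (145.56 - 50.000) / (145.56 + 50.000) = 0.4886

0.4886


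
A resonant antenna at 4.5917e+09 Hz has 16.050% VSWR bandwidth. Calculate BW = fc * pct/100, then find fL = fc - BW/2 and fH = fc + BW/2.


BW = 4.5917e+09 * 16.050/100 = 7.369678e+08 Hz
fL = 4.5917e+09 - 7.369678e+08/2 = 4.223e+09 Hz
fH = 4.5917e+09 + 7.369678e+08/2 = 4.960e+09 Hz

BW=7.370e+08 Hz, fL=4.223e+09 Hz, fH=4.960e+09 Hz


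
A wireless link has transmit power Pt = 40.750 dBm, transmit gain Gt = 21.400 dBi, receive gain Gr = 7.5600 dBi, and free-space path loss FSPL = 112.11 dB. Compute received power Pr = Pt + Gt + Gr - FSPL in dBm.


Pr = 40.750 + 21.400 + 7.5600 - 112.11 = -42.40 dBm

-42.40 dBm


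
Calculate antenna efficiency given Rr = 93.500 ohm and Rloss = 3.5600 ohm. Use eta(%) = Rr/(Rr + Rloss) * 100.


eta = 93.500 / (93.500 + 3.5600) * 100 = 96.33%

96.33%


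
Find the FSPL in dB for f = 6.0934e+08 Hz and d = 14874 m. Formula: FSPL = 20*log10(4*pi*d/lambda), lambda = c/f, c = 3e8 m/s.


lambda = c / f = 3.0000e+08 / 6.0934e+08 = 0.4923360 m
FSPL = 20 * log10(4*pi*14874/0.4923360) = 111.6 dB

111.6 dB


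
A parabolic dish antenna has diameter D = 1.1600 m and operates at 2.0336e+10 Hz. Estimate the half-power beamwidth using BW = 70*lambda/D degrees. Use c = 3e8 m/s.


lambda = c / f = 3.0000e+08 / 2.0336e+10 = 0.01475216 m
BW = 70 * 0.01475216 / 1.1600 = 0.8902 deg

0.8902 deg


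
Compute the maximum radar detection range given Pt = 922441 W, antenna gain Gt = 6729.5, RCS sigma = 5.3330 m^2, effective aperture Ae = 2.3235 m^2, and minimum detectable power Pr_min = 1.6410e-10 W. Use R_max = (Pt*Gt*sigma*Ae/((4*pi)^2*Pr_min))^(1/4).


R^4 = 922441*6729.5*5.3330*2.3235 / ((4*pi)^2 * 1.6410e-10) = 2.968297e+18
R_max = 2.968297e+18^0.25 = 41508 m

41508 m


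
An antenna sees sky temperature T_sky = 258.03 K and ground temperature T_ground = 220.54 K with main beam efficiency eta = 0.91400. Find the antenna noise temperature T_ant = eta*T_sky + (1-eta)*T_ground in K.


T_ant = 0.91400 * 258.03 + (1 - 0.91400) * 220.54 = 254.8 K

254.8 K


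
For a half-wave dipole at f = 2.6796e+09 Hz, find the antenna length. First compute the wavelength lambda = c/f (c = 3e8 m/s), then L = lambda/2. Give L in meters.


lambda = c / f = 3.0000e+08 / 2.6796e+09 = 0.1119570 m
L = lambda / 2 = 0.1119570 / 2 = 0.05598 m

0.05598 m


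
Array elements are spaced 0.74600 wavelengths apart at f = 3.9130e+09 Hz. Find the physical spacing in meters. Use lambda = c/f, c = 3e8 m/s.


lambda = c / f = 3.0000e+08 / 3.9130e+09 = 0.07666752 m
d = 0.74600 * 0.07666752 = 0.05719 m

0.05719 m


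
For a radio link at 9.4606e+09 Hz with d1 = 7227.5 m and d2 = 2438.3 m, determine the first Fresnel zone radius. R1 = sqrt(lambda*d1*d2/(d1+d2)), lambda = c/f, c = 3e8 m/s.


lambda = c / f = 3.0000e+08 / 9.4606e+09 = 0.03171046 m
R1 = sqrt(0.03171046 * 7227.5 * 2438.3 / (7227.5 + 2438.3)) = 7.604 m

7.604 m


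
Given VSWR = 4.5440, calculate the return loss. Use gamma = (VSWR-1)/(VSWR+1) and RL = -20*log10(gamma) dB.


gamma = (4.5440 - 1) / (4.5440 + 1) = 0.6392496
RL = -20 * log10(0.6392496) = 3.887 dB

3.887 dB


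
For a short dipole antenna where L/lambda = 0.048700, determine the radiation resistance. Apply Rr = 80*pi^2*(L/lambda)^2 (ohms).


Rr = 80 * pi^2 * (0.048700)^2 = 80 * 9.869604 * 2.371690e-03 = 1.873 ohm

1.873 ohm


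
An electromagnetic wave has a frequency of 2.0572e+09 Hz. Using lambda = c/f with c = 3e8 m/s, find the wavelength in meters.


lambda = c / f = 3.0000e+08 / 2.0572e+09 = 0.1458 m

0.1458 m


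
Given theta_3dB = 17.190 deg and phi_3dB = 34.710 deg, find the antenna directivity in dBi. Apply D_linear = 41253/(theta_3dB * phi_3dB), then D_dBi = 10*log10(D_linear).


D_linear = 41253 / (17.190 * 34.710) = 69.13931
D_dBi = 10 * log10(69.13931) = 18.40 dBi

18.40 dBi


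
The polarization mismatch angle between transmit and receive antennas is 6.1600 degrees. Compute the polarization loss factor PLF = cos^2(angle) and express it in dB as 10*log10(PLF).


PLF_linear = cos^2(6.1600 deg) = 0.9884856
PLF_dB = 10 * log10(0.9884856) = -0.05030 dB

-0.05030 dB


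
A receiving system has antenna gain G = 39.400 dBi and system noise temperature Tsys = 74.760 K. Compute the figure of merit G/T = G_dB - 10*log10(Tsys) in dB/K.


G/T = 39.400 - 10*log10(74.760) = 39.400 - 18.73669 = 20.66 dB/K

20.66 dB/K


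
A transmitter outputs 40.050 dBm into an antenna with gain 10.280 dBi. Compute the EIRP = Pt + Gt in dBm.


EIRP = Pt + Gt = 40.050 + 10.280 = 50.33 dBm

50.33 dBm


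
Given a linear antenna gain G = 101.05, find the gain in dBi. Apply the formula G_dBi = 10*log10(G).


G_dBi = 10 * log10(101.05) = 20.05 dBi

20.05 dBi


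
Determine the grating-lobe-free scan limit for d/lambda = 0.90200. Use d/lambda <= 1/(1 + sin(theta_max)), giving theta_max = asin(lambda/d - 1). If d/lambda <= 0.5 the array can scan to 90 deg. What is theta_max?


lambda/d - 1 = 1/0.90200 - 1 = 0.1086475
theta_max = asin(0.1086475) = 6.237 deg

6.237 deg


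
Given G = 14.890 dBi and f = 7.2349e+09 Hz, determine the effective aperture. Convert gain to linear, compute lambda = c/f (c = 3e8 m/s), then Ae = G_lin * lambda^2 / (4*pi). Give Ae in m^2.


lambda = c / f = 3.0000e+08 / 7.2349e+09 = 0.04146567 m
G_linear = 10^(14.890/10) = 30.83188
Ae = G_linear * lambda^2 / (4*pi) = 30.83188 * 0.04146567^2 / (4*pi) = 4.219e-03 m^2

4.219e-03 m^2


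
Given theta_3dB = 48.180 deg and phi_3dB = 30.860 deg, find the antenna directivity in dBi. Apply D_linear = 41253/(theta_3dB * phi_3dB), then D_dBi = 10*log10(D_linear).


D_linear = 41253 / (48.180 * 30.860) = 27.74552
D_dBi = 10 * log10(27.74552) = 14.43 dBi

14.43 dBi


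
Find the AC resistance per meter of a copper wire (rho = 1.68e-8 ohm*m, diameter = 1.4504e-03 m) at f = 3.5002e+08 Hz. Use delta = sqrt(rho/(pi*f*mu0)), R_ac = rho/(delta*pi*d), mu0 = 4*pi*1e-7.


delta = sqrt(1.68e-8 / (pi * 3.5002e+08 * 4*pi*1e-7)) = 3.486810e-06 m
R_ac = 1.68e-8 / (3.486810e-06 * pi * 1.4504e-03) = 1.057 ohm/m

1.057 ohm/m


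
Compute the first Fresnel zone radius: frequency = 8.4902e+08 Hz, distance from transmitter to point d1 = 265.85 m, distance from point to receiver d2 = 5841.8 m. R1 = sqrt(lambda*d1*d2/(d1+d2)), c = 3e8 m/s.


lambda = c / f = 3.0000e+08 / 8.4902e+08 = 0.3533486 m
R1 = sqrt(0.3533486 * 265.85 * 5841.8 / (265.85 + 5841.8)) = 9.479 m

9.479 m


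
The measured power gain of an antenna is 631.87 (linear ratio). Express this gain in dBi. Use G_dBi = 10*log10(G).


G_dBi = 10 * log10(631.87) = 28.01 dBi

28.01 dBi


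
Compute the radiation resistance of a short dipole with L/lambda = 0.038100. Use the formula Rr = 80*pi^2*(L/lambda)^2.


Rr = 80 * pi^2 * (0.038100)^2 = 80 * 9.869604 * 1.451610e-03 = 1.146 ohm

1.146 ohm


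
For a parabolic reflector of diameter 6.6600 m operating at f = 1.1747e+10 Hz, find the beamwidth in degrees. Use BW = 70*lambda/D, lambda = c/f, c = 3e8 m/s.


lambda = c / f = 3.0000e+08 / 1.1747e+10 = 0.02553844 m
BW = 70 * 0.02553844 / 6.6600 = 0.2684 deg

0.2684 deg


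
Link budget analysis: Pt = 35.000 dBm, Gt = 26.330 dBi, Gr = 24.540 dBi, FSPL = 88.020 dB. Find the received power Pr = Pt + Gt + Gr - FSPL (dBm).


Pr = 35.000 + 26.330 + 24.540 - 88.020 = -2.15 dBm

-2.15 dBm


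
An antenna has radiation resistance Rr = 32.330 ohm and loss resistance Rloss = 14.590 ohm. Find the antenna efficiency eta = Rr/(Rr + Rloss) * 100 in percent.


eta = 32.330 / (32.330 + 14.590) * 100 = 68.90%

68.90%


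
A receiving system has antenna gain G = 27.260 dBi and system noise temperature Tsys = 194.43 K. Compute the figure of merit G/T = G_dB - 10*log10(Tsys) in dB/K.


G/T = 27.260 - 10*log10(194.43) = 27.260 - 22.88763 = 4.372 dB/K

4.372 dB/K


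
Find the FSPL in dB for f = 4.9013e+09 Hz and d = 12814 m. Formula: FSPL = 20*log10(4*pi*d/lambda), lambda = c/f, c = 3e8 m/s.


lambda = c / f = 3.0000e+08 / 4.9013e+09 = 0.06120825 m
FSPL = 20 * log10(4*pi*12814/0.06120825) = 128.4 dB

128.4 dB


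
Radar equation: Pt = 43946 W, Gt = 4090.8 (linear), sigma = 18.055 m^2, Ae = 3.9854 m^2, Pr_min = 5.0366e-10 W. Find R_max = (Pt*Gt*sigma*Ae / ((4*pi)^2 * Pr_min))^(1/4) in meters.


R^4 = 43946*4090.8*18.055*3.9854 / ((4*pi)^2 * 5.0366e-10) = 1.626447e+17
R_max = 1.626447e+17^0.25 = 20082 m

20082 m


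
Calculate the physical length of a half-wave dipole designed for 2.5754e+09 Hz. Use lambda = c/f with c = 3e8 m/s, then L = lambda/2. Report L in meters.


lambda = c / f = 3.0000e+08 / 2.5754e+09 = 0.1164868 m
L = lambda / 2 = 0.1164868 / 2 = 0.05824 m

0.05824 m


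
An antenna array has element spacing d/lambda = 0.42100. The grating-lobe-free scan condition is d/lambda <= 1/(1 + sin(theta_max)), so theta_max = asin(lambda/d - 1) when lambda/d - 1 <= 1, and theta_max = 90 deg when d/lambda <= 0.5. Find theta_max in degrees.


lambda/d - 1 = 1/0.42100 - 1 = 1.375297 >= 1
d/lambda <= 0.5, so the array can scan to endfire without grating lobes: theta_max = 90 deg

90 deg


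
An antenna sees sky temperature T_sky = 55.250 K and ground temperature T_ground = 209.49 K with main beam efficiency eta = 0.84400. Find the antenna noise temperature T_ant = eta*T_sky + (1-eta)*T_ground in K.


T_ant = 0.84400 * 55.250 + (1 - 0.84400) * 209.49 = 79.31 K

79.31 K


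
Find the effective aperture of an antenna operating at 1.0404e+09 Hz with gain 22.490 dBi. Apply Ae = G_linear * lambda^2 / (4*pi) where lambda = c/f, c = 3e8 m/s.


lambda = c / f = 3.0000e+08 / 1.0404e+09 = 0.2883506 m
G_linear = 10^(22.490/10) = 177.4189
Ae = G_linear * lambda^2 / (4*pi) = 177.4189 * 0.2883506^2 / (4*pi) = 1.174 m^2

1.174 m^2


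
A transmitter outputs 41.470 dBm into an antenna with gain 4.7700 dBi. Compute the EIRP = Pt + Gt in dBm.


EIRP = Pt + Gt = 41.470 + 4.7700 = 46.24 dBm

46.24 dBm


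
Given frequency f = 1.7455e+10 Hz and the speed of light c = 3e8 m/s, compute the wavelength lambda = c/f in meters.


lambda = c / f = 3.0000e+08 / 1.7455e+10 = 0.01719 m

0.01719 m


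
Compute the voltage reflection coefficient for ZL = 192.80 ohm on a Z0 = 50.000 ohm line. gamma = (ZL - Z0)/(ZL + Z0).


gamma = (192.80 - 50.000) / (192.80 + 50.000) = 0.5881

0.5881


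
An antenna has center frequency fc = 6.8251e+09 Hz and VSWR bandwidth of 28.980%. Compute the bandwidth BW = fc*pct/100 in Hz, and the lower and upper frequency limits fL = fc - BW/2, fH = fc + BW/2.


BW = 6.8251e+09 * 28.980/100 = 1.977914e+09 Hz
fL = 6.8251e+09 - 1.977914e+09/2 = 5.836e+09 Hz
fH = 6.8251e+09 + 1.977914e+09/2 = 7.814e+09 Hz

BW=1.978e+09 Hz, fL=5.836e+09 Hz, fH=7.814e+09 Hz


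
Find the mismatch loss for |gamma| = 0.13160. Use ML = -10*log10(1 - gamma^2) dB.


ML = -10 * log10(1 - 0.13160^2) = -10 * log10(0.98268144) = 0.07587 dB

0.07587 dB


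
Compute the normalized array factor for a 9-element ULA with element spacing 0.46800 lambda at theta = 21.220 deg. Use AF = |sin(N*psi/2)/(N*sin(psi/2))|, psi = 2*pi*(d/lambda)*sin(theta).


psi = 2*pi*0.46800*sin(21.220 deg) = 1.064325 rad
AF = |sin(9*1.064325/2) / (9*sin(1.064325/2))| = 0.2183

0.2183


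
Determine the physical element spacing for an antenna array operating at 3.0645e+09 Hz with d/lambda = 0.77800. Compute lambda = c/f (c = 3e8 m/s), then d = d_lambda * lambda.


lambda = c / f = 3.0000e+08 / 3.0645e+09 = 0.09789525 m
d = 0.77800 * 0.09789525 = 0.07616 m

0.07616 m


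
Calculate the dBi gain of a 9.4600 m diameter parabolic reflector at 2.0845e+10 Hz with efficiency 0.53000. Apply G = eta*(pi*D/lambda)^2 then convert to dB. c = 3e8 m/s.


lambda = c / f = 3.0000e+08 / 2.0845e+10 = 0.01439194 m
G_linear = 0.53000 * (pi * 9.4600 / 0.01439194)^2 = 2.260056e+06
G_dBi = 10 * log10(2.260056e+06) = 63.54 dBi

63.54 dBi


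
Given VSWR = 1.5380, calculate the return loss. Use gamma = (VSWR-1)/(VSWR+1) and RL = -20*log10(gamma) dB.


gamma = (1.5380 - 1) / (1.5380 + 1) = 0.2119779
RL = -20 * log10(0.2119779) = 13.47 dB

13.47 dB


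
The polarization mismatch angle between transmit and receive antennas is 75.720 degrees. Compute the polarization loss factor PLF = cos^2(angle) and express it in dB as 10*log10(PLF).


PLF_linear = cos^2(75.720 deg) = 0.06084152
PLF_dB = 10 * log10(0.06084152) = -12.16 dB

-12.16 dB


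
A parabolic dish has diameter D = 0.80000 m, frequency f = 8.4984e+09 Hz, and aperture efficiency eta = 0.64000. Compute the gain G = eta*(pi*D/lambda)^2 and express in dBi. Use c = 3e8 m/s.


lambda = c / f = 3.0000e+08 / 8.4984e+09 = 0.03530076 m
G_linear = 0.64000 * (pi * 0.80000 / 0.03530076)^2 = 3244.080
G_dBi = 10 * log10(3244.080) = 35.11 dBi

35.11 dBi


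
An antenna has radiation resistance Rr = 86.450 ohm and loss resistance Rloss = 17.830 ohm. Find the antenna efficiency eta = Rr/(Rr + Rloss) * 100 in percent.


eta = 86.450 / (86.450 + 17.830) * 100 = 82.90%

82.90%


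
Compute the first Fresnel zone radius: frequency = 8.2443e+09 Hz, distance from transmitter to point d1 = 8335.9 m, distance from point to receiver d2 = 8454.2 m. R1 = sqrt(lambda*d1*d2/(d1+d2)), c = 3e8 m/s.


lambda = c / f = 3.0000e+08 / 8.2443e+09 = 0.03638878 m
R1 = sqrt(0.03638878 * 8335.9 * 8454.2 / (8335.9 + 8454.2)) = 12.36 m

12.36 m


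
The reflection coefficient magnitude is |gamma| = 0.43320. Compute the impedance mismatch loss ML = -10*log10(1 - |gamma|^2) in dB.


ML = -10 * log10(1 - 0.43320^2) = -10 * log10(0.81233776) = 0.9026 dB

0.9026 dB


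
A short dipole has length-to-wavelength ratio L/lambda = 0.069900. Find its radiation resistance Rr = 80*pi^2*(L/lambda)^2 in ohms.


Rr = 80 * pi^2 * (0.069900)^2 = 80 * 9.869604 * 4.886010e-03 = 3.858 ohm

3.858 ohm


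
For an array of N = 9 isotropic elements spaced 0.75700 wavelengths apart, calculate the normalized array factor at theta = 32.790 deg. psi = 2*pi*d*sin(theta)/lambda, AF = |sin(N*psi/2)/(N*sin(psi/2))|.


psi = 2*pi*0.75700*sin(32.790 deg) = 2.575868 rad
AF = |sin(9*2.575868/2) / (9*sin(2.575868/2))| = 0.09577

0.09577


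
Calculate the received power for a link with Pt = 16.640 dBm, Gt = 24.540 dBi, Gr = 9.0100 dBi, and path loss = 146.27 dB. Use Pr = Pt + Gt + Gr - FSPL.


Pr = 16.640 + 24.540 + 9.0100 - 146.27 = -96.08 dBm

-96.08 dBm


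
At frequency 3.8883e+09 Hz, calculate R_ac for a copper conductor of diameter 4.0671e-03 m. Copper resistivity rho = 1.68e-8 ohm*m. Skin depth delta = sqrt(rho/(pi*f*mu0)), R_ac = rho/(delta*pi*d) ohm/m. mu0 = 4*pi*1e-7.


delta = sqrt(1.68e-8 / (pi * 3.8883e+09 * 4*pi*1e-7)) = 1.046152e-06 m
R_ac = 1.68e-8 / (1.046152e-06 * pi * 4.0671e-03) = 1.257 ohm/m

1.257 ohm/m


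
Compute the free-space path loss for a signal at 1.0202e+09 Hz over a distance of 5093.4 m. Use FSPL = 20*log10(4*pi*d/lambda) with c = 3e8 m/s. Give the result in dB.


lambda = c / f = 3.0000e+08 / 1.0202e+09 = 0.2940600 m
FSPL = 20 * log10(4*pi*5093.4/0.2940600) = 106.8 dB

106.8 dB
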